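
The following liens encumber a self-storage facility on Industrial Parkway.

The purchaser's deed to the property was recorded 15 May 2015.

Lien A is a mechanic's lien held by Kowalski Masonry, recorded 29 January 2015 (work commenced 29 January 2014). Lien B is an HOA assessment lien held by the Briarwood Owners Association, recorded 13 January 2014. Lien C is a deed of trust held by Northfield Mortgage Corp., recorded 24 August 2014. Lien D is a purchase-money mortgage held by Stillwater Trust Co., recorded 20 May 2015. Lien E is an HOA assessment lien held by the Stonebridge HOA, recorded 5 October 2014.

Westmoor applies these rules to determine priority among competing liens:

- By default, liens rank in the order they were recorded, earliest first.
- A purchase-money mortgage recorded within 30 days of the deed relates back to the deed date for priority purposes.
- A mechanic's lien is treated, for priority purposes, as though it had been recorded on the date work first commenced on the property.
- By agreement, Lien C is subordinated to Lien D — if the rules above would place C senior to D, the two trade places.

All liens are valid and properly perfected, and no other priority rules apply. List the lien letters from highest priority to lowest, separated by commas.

Effective dates: A's effective date is 29 January 2014, when work began; D's effective date is the deed date, 15 May 2015.
By effective date, earliest first: B (13 January 2014), A (29 January 2014), C (24 August 2014), E (5 October 2014), D (15 May 2015).
The subordination applies — C was senior to D — so C and D swap.

B, A, D, E, C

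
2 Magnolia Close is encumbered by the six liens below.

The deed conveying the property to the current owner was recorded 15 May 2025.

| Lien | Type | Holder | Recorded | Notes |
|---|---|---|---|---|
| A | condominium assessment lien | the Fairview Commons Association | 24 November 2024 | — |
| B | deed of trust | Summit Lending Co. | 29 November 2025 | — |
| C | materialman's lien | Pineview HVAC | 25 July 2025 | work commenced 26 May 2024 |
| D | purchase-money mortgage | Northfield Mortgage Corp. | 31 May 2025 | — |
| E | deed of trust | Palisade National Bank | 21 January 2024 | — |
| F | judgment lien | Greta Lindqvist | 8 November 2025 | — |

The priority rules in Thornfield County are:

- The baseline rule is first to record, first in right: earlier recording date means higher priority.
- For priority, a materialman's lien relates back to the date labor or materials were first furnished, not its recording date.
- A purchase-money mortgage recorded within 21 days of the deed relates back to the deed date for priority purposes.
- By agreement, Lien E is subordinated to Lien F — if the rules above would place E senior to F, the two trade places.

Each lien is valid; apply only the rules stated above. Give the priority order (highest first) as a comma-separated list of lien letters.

F, C, A, D, E, B

Effective dates after the stated exceptions: C is treated as recorded 26 May 2024, the work-commencement date; D was recorded within the 21-day window, so its effective date is the deed date 15 May 2025.
By effective date, earliest first: E (21 January 2024), C (26 May 2024), A (24 November 2024), D (15 May 2025), F (8 November 2025), B (29 November 2025).
E is senior to F before the subordination, so the two trade places.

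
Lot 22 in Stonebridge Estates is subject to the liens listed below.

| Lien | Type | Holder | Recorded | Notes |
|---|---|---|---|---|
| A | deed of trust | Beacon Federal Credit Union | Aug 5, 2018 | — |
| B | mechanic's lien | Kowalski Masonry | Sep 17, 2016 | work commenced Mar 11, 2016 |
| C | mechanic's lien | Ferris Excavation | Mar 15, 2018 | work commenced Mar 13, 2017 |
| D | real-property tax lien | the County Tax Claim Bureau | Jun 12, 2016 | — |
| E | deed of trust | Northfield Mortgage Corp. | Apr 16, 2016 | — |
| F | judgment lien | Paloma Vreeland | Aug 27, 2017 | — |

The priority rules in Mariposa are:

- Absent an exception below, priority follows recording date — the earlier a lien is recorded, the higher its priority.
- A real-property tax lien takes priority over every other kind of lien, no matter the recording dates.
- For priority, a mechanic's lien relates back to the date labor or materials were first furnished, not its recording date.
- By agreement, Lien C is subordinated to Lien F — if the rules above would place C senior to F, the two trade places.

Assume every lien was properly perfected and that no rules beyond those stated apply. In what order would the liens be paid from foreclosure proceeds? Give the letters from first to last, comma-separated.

D, B, E, F, C, A

Adjusting effective dates: B relates back to Mar 11, 2016 (work commenced); C relates back to Mar 13, 2017 (work commenced).
D, as a real-property tax lien, has superpriority and ranks first.
Ordering the rest by effective date: B (Mar 11, 2016), E (Apr 16, 2016), C (Mar 13, 2017), F (Aug 27, 2017), A (Aug 5, 2018).
C is senior to F before the subordination, so the two trade places.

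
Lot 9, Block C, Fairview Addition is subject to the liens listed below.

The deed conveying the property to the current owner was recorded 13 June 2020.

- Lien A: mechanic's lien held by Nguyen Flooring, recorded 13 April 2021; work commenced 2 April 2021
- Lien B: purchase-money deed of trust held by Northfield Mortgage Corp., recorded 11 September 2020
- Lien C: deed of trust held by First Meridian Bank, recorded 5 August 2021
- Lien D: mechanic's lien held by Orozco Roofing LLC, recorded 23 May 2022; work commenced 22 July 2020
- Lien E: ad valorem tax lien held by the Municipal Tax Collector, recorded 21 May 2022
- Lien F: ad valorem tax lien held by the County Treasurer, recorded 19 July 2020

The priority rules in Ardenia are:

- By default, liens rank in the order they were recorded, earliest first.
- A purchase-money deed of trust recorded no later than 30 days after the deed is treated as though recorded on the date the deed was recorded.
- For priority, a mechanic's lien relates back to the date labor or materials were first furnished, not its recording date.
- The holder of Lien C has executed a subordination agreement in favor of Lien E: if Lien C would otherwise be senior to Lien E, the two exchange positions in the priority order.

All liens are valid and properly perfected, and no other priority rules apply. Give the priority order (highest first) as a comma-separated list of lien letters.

Effective dates after the stated exceptions: A relates back to 2 April 2021 (work commenced); B was recorded 90 days after the deed, outside the 30-day window, so it keeps its recording date; D is treated as recorded 22 July 2020, the work-commencement date.
Ordering by effective date: F (19 July 2020), D (22 July 2020), B (11 September 2020), A (2 April 2021), C (5 August 2021), E (21 May 2022).
Because C would otherwise rank above E, the subordination swaps them.

F, D, B, A, E, C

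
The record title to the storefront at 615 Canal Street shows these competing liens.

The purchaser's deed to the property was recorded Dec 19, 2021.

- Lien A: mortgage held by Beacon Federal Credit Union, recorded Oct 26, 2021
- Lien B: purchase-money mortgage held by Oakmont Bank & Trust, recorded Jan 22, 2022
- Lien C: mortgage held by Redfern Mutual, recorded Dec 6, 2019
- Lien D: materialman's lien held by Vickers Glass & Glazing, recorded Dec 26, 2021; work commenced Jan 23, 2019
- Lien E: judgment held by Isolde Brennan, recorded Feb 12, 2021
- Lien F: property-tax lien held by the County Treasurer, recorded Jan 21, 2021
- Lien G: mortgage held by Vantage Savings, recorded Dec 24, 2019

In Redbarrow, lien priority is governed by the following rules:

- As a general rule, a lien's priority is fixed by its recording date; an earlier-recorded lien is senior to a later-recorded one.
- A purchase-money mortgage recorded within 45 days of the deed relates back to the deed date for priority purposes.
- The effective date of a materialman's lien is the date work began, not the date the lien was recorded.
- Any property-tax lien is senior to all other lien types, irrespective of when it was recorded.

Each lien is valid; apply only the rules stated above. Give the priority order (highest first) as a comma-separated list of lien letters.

Effective dates after the stated exceptions: B relates back to the deed date Dec 19, 2021; D relates back to Jan 23, 2019 (work commenced).
F, as a property-tax lien, has superpriority and ranks first.
Among the remaining liens, by effective date: D (Jan 23, 2019), C (Dec 6, 2019), G (Dec 24, 2019), E (Feb 12, 2021), A (Oct 26, 2021), B (Dec 19, 2021).

F, D, C, G, E, A, B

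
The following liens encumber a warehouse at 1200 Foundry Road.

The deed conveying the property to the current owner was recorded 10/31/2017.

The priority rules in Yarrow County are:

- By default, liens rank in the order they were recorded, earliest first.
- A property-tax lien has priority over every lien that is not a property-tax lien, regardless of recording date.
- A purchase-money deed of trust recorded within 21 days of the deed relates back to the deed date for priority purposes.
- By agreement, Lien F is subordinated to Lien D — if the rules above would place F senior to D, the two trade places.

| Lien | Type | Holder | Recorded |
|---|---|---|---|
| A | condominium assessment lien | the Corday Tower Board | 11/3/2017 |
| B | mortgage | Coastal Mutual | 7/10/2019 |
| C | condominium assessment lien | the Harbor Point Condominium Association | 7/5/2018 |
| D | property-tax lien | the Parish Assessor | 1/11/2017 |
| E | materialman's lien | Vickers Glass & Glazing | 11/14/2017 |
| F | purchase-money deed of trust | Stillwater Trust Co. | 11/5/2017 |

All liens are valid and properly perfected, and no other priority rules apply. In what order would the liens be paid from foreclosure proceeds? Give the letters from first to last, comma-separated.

Effective dates after the stated exceptions: F was recorded within the 21-day window, so its effective date is the deed date 10/31/2017.
D, as a property-tax lien, has superpriority and ranks first.
Among the remaining liens, by effective date: F (10/31/2017), A (11/3/2017), E (11/14/2017), C (7/5/2018), B (7/10/2019).
F already ranks below D; the subordination has no effect.

D, F, A, E, C, B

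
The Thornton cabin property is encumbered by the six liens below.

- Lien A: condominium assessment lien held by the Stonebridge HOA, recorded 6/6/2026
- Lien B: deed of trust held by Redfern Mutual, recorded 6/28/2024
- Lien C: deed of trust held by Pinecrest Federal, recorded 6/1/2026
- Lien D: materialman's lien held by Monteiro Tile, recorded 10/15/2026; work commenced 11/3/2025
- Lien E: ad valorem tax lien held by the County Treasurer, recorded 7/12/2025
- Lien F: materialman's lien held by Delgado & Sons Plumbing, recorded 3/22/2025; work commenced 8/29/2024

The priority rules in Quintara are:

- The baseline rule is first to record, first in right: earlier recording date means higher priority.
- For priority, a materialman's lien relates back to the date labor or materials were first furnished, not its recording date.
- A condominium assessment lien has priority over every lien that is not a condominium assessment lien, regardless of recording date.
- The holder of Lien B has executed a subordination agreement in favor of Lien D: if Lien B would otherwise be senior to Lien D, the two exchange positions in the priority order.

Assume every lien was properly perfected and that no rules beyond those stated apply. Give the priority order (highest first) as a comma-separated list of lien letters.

Adjusting effective dates: D is treated as recorded 11/3/2025, the work-commencement date; F is treated as recorded 8/29/2024, the work-commencement date.
A, as a condominium assessment lien, has superpriority and ranks first.
Remaining liens by effective date: B (6/28/2024), F (8/29/2024), E (7/12/2025), D (11/3/2025), C (6/1/2026).
Because B would otherwise rank above D, the subordination swaps them.

A, D, F, E, B, C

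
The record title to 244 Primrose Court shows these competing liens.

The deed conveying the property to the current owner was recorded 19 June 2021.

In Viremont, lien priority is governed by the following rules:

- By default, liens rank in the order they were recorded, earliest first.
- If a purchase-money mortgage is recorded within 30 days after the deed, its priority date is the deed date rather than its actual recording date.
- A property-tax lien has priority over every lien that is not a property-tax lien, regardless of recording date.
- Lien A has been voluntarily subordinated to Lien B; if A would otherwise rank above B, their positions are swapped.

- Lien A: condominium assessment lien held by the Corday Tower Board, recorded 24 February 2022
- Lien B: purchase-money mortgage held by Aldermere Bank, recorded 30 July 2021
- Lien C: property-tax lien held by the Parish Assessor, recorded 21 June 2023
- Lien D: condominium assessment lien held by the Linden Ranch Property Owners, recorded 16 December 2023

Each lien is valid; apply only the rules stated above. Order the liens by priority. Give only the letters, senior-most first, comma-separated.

Effective dates after the stated exceptions: B missed the 30-day window (41 days after the deed), so its recording date stands.
C, as a property-tax lien, has superpriority and ranks first.
Ordering the rest by effective date: B (30 July 2021), A (24 February 2022), D (16 December 2023).
A is already junior to B, so the subordination agreement changes nothing.

C, B, A, D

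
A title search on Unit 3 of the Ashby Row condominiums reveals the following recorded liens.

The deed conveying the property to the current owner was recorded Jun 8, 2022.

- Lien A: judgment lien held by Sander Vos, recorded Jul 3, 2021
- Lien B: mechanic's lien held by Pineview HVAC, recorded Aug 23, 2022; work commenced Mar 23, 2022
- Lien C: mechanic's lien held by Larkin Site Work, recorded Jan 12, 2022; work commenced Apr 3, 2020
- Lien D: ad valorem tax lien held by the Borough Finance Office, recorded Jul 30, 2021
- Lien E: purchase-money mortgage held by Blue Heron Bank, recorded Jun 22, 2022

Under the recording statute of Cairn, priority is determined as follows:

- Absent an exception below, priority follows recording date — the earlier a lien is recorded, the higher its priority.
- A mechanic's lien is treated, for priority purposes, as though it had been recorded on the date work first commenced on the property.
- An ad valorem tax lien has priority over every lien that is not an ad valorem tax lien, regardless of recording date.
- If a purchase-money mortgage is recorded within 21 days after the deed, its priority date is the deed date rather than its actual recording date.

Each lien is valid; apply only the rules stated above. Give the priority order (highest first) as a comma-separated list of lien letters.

D, C, A, B, E

First, effective dates: B relates back to Mar 23, 2022 (work commenced); C is treated as recorded Apr 3, 2020, the work-commencement date; E's effective date is the deed date, Jun 8, 2022.
D is an ad valorem tax lien and takes priority over every other lien.
Ordering the rest by effective date: C (Apr 3, 2020), A (Jul 3, 2021), B (Mar 23, 2022), E (Jun 8, 2022).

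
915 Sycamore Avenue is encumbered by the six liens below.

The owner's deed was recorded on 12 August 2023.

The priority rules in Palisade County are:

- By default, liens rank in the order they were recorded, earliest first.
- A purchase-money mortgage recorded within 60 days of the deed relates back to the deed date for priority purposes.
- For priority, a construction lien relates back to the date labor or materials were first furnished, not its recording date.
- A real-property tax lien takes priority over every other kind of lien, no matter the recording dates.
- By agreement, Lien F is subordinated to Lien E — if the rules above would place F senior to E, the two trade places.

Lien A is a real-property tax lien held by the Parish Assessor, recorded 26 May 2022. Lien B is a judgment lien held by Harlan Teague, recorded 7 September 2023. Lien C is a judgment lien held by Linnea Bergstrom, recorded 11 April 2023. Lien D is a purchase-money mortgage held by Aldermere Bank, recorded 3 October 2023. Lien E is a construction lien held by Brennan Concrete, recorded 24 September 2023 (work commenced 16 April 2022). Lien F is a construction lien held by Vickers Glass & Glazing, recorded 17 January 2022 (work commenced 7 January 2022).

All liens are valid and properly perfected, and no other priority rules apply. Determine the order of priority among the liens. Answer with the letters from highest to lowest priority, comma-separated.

Effective dates: D's effective date is the deed date, 12 August 2023; E relates back to 16 April 2022 (work commenced); F's effective date is 7 January 2022, when work began.
As a real-property tax lien, A is senior to every other lien.
Ordering the rest by effective date: F (7 January 2022), E (16 April 2022), C (11 April 2023), D (12 August 2023), B (7 September 2023).
F is senior to E before the subordination, so the two trade places.

A, E, F, C, D, B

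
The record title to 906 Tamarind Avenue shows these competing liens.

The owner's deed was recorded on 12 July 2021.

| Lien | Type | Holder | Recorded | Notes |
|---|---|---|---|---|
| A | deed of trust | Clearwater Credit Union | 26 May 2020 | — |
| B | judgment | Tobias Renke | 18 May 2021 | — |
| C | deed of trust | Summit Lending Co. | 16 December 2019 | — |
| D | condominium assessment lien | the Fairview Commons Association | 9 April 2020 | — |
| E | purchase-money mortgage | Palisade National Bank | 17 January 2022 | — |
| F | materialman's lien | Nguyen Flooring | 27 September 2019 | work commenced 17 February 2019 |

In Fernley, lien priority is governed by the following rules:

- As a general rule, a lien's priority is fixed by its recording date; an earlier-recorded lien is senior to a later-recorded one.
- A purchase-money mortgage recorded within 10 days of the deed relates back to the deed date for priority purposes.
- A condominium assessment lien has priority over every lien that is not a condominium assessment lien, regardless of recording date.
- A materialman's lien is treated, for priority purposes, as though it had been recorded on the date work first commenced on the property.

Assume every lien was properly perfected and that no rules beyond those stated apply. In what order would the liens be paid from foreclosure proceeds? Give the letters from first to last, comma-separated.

D, F, C, A, B, E

First, effective dates: E was recorded 189 days after the deed — beyond 10 days — so no relation-back applies; F relates back to 17 February 2019 (work commenced).
D is a condominium assessment lien, so it outranks all other liens regardless of date.
Ordering the rest by effective date: F (17 February 2019), C (16 December 2019), A (26 May 2020), B (18 May 2021), E (17 January 2022).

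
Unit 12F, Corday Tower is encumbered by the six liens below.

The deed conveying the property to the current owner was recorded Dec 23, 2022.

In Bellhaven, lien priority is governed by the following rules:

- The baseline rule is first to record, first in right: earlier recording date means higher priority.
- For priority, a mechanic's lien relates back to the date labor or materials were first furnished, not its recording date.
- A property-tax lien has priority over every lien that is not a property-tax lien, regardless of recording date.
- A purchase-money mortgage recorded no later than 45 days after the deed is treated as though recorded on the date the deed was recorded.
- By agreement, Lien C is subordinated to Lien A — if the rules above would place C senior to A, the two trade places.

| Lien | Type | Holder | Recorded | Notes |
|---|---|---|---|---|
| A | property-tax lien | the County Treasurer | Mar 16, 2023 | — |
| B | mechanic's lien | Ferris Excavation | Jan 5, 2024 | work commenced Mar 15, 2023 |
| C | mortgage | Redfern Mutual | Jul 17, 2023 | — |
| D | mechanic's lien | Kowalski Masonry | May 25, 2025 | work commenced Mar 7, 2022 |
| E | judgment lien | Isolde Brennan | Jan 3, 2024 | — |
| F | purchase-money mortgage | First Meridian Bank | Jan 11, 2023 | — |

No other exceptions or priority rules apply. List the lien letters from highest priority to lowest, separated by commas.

A, D, F, B, C, E

First, effective dates: B's effective date is Mar 15, 2023, when work began; D is treated as recorded Mar 7, 2022, the work-commencement date; F's effective date is the deed date, Dec 23, 2022.
A is a property-tax lien and takes priority over every other lien.
Ordering the rest by effective date: D (Mar 7, 2022), F (Dec 23, 2022), B (Mar 15, 2023), C (Jul 17, 2023), E (Jan 3, 2024).
C already ranks below A; the subordination has no effect.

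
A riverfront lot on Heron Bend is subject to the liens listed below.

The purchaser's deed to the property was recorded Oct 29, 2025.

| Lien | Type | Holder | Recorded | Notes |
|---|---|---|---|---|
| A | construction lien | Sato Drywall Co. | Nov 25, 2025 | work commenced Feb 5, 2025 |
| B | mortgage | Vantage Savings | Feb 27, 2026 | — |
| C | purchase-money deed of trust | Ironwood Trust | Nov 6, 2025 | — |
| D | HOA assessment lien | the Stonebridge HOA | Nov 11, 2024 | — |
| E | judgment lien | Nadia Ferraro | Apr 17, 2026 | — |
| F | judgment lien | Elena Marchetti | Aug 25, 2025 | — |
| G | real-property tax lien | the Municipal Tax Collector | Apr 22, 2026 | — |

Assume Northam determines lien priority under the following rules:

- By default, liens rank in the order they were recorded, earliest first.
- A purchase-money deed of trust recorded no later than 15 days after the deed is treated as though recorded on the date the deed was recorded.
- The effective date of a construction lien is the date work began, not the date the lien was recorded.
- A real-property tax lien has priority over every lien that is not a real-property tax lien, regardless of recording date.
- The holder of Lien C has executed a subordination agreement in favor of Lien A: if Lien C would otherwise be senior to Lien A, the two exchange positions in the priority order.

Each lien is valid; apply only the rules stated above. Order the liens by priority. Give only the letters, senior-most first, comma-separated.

G, D, A, F, C, B, E

Effective dates: A relates back to Feb 5, 2025 (work commenced); C's effective date is the deed date, Oct 29, 2025.
G, as a real-property tax lien, has superpriority and ranks first.
Remaining liens by effective date: D (Nov 11, 2024), A (Feb 5, 2025), F (Aug 25, 2025), C (Oct 29, 2025), B (Feb 27, 2026), E (Apr 17, 2026).
C is already junior to A, so the subordination agreement changes nothing.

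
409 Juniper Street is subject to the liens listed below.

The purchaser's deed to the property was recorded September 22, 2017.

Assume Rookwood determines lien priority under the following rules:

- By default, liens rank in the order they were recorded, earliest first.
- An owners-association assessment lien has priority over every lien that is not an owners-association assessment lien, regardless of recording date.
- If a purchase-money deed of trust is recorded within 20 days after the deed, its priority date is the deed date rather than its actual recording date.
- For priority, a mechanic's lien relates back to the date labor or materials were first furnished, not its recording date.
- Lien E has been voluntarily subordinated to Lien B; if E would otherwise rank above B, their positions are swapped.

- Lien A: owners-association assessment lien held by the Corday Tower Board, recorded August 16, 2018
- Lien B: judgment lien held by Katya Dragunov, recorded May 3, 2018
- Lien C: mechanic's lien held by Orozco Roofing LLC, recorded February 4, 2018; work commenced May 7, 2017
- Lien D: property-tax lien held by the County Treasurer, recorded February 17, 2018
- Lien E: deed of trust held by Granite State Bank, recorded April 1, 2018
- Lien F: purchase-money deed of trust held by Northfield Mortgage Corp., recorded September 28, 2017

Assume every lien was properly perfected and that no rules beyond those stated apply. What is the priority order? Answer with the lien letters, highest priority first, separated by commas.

Effective dates: C is treated as recorded May 7, 2017, the work-commencement date; F relates back to the deed date September 22, 2017.
A is an owners-association assessment lien and takes priority over every other lien.
Ordering the rest by effective date: C (May 7, 2017), F (September 22, 2017), D (February 17, 2018), E (April 1, 2018), B (May 3, 2018).
The subordination applies — E was senior to B — so E and B swap.

A, C, F, D, B, E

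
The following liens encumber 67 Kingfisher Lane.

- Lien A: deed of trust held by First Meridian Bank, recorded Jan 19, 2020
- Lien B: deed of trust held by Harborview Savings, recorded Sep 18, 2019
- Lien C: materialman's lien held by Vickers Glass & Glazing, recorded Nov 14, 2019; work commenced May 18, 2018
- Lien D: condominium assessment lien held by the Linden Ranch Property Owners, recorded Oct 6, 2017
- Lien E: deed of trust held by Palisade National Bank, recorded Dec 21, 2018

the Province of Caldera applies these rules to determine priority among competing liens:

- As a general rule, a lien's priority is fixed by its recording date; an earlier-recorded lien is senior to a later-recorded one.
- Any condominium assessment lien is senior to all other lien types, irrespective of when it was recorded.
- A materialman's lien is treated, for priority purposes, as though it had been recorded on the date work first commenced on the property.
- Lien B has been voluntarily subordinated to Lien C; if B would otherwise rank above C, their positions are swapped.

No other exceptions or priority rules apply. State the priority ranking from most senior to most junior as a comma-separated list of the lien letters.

First, effective dates: C's effective date is May 18, 2018, when work began.
D is a condominium assessment lien, so it outranks all other liens regardless of date.
Ordering the rest by effective date: C (May 18, 2018), E (Dec 21, 2018), B (Sep 18, 2019), A (Jan 19, 2020).
B is already junior to C, so the subordination agreement changes nothing.

D, C, E, B, A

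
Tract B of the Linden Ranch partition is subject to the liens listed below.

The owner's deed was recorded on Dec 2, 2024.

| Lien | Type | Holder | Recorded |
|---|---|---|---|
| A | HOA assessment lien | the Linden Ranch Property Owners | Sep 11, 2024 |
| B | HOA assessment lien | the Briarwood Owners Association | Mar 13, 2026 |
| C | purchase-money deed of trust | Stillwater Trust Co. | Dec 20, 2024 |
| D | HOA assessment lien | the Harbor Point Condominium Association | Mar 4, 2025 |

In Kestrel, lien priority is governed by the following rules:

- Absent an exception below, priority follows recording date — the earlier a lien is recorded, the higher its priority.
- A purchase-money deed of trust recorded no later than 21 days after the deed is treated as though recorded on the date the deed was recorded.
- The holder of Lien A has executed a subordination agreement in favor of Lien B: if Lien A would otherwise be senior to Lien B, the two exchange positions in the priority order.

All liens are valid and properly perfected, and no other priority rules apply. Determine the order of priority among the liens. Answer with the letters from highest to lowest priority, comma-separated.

Effective dates: C's effective date is the deed date, Dec 2, 2024.
By effective date: A (Sep 11, 2024), C (Dec 2, 2024), D (Mar 4, 2025), B (Mar 13, 2026).
A is senior to B before the subordination, so the two trade places.

B, C, D, A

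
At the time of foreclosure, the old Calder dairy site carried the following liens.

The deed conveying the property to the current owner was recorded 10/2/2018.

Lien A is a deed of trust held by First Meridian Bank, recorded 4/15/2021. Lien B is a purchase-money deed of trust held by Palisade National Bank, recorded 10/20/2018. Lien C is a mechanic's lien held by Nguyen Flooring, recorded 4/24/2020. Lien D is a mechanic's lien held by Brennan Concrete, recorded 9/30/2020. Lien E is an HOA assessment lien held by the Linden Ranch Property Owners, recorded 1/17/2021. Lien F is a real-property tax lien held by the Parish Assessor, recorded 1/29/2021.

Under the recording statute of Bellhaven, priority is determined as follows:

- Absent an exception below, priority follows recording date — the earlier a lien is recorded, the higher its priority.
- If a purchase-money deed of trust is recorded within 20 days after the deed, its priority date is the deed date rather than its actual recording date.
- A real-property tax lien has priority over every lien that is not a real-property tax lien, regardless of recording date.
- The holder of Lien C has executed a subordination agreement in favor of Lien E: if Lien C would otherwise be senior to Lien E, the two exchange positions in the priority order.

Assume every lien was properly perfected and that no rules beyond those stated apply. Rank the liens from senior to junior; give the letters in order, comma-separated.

Effective dates: B relates back to the deed date 10/2/2018.
F is a real-property tax lien and takes priority over every other lien.
Ordering the rest by effective date: B (10/2/2018), C (4/24/2020), D (9/30/2020), E (1/17/2021), A (4/15/2021).
Because C would otherwise rank above E, the subordination swaps them.

F, B, E, D, C, A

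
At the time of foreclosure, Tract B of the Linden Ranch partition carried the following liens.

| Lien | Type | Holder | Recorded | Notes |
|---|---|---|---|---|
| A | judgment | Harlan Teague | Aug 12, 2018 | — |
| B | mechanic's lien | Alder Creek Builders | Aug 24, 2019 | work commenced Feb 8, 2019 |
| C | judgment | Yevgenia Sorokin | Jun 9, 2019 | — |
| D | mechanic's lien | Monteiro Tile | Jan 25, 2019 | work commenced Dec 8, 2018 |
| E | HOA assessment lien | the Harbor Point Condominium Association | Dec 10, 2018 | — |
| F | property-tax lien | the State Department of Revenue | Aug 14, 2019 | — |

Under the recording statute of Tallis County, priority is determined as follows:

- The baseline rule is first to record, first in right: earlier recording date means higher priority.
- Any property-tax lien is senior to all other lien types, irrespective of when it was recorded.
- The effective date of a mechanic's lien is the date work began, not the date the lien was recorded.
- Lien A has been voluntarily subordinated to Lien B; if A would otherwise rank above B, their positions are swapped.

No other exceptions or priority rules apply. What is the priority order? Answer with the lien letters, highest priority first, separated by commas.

Effective dates: B is treated as recorded Feb 8, 2019, the work-commencement date; D's effective date is Dec 8, 2018, when work began.
F is a property-tax lien and takes priority over every other lien.
Among the remaining liens, by effective date: A (Aug 12, 2018), D (Dec 8, 2018), E (Dec 10, 2018), B (Feb 8, 2019), C (Jun 9, 2019).
A would otherwise be senior to B, so under the subordination agreement A and B exchange positions.

F, B, D, E, A, C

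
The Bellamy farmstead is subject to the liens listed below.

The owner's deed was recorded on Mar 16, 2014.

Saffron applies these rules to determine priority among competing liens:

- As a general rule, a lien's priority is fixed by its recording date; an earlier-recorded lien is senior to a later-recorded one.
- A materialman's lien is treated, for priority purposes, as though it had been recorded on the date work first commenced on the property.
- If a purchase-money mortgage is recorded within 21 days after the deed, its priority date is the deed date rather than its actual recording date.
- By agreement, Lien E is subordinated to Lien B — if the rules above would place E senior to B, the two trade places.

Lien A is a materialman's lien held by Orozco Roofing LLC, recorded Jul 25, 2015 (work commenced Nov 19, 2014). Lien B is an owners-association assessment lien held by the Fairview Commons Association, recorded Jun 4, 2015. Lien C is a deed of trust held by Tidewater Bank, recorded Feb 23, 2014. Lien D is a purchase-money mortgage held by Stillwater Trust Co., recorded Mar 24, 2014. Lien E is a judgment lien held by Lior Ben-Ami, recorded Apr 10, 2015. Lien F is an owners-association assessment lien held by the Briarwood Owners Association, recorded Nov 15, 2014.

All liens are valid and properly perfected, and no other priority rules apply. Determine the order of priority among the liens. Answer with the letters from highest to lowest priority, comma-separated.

C, D, F, A, B, E

First, effective dates: A is treated as recorded Nov 19, 2014, the work-commencement date; D's effective date is the deed date, Mar 16, 2014.
Sorted by effective date: C (Feb 23, 2014), D (Mar 16, 2014), F (Nov 15, 2014), A (Nov 19, 2014), E (Apr 10, 2015), B (Jun 4, 2015).
E would otherwise be senior to B, so under the subordination agreement E and B exchange positions.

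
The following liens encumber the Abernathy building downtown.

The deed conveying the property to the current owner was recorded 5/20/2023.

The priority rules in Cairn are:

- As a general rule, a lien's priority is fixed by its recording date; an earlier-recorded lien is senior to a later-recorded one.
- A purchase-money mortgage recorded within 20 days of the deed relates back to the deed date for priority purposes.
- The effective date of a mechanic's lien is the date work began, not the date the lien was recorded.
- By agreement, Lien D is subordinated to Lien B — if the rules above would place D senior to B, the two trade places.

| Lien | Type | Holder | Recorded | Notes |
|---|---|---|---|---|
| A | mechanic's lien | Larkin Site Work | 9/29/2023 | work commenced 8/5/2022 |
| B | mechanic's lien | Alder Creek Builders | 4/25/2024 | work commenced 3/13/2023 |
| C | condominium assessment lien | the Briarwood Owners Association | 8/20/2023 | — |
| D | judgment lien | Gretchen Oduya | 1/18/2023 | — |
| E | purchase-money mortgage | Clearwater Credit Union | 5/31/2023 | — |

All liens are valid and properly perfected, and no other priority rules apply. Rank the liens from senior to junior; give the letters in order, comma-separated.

Adjusting effective dates: A is treated as recorded 8/5/2022, the work-commencement date; B relates back to 3/13/2023 (work commenced); E relates back to the deed date 5/20/2023.
Ordering by effective date: A (8/5/2022), D (1/18/2023), B (3/13/2023), E (5/20/2023), C (8/20/2023).
D is senior to B before the subordination, so the two trade places.

A, B, D, E, C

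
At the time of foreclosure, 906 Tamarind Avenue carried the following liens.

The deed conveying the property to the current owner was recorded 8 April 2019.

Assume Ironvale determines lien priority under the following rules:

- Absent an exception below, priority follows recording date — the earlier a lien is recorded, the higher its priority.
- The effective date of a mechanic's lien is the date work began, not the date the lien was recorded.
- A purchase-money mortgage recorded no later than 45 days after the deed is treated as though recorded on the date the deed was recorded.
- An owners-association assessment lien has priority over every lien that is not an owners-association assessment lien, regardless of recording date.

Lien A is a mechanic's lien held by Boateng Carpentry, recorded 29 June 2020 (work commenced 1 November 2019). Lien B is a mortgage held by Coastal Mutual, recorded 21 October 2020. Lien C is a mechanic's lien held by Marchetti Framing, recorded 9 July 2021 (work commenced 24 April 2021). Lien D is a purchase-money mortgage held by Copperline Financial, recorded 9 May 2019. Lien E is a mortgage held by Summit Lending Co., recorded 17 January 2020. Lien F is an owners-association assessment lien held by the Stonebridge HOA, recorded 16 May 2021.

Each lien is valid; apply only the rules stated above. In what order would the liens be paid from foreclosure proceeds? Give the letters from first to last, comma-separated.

Effective dates after the stated exceptions: A's effective date is 1 November 2019, when work began; C is treated as recorded 24 April 2021, the work-commencement date; D was recorded within the 45-day window, so its effective date is the deed date 8 April 2019.
As an owners-association assessment lien, F is senior to every other lien.
Remaining liens by effective date: D (8 April 2019), A (1 November 2019), E (17 January 2020), B (21 October 2020), C (24 April 2021).

F, D, A, E, B, C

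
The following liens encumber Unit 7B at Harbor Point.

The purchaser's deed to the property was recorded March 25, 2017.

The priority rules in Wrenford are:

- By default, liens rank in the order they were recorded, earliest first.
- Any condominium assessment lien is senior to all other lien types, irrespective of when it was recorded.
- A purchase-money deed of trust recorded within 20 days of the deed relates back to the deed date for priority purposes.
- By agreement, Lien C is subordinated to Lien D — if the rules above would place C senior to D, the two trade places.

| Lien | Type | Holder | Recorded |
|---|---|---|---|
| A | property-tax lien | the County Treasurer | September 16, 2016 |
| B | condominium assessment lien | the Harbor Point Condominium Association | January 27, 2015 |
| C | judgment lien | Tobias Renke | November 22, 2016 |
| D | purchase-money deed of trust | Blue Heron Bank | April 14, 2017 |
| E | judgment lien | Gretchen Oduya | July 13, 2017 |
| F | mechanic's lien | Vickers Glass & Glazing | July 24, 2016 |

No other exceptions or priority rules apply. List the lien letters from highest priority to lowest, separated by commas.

B, F, A, D, C, E

Effective dates after the stated exceptions: D was recorded within the 20-day window, so its effective date is the deed date March 25, 2017.
B, as a condominium assessment lien, has superpriority and ranks first.
Among the remaining liens, by effective date: F (July 24, 2016), A (September 16, 2016), C (November 22, 2016), D (March 25, 2017), E (July 13, 2017).
C is senior to D before the subordination, so the two trade places.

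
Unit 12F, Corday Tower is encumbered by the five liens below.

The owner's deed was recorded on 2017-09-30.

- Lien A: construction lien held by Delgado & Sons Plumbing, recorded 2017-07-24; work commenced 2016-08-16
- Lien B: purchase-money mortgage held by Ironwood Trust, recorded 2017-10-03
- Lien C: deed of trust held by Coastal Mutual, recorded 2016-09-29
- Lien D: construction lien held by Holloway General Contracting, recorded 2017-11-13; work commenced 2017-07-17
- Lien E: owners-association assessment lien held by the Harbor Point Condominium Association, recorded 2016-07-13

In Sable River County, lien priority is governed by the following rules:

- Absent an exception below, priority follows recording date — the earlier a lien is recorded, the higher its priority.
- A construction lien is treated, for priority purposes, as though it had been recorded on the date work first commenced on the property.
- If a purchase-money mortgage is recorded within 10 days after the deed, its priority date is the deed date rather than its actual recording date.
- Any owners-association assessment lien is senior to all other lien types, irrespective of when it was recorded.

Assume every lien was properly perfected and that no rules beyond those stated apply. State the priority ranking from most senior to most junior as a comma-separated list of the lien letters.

Effective dates after the stated exceptions: A's effective date is 2016-08-16, when work began; B relates back to the deed date 2017-09-30; D is treated as recorded 2017-07-17, the work-commencement date.
E is an owners-association assessment lien and takes priority over every other lien.
Remaining liens by effective date: A (2016-08-16), C (2016-09-29), D (2017-07-17), B (2017-09-30).

E, A, C, D, B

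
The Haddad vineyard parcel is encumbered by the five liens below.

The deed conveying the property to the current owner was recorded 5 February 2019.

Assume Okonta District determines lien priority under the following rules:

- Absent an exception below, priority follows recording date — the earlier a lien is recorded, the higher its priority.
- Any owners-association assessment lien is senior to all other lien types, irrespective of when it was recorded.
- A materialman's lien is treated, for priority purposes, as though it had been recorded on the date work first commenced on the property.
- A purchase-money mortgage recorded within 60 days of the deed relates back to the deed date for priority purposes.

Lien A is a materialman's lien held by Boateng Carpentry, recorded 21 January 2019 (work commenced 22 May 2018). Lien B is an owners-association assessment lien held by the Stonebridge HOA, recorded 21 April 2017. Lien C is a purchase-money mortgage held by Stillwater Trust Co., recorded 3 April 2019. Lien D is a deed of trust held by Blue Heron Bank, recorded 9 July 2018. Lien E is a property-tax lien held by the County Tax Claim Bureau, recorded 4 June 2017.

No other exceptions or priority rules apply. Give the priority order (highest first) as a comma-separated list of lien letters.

B, E, A, D, C

Effective dates: A's effective date is 22 May 2018, when work began; C was recorded within the 60-day window, so its effective date is the deed date 5 February 2019.
B, as an owners-association assessment lien, has superpriority and ranks first.
Ordering the rest by effective date: E (4 June 2017), A (22 May 2018), D (9 July 2018), C (5 February 2019).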